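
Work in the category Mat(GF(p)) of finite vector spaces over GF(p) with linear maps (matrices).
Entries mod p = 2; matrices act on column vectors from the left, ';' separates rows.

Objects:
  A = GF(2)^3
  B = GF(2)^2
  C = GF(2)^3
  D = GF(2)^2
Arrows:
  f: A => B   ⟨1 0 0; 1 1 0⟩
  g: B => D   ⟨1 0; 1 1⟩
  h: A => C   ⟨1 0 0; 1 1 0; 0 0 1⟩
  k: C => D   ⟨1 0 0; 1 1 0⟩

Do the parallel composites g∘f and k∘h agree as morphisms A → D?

Answer: COMMUTES

Work:
Along f;g (path 1):
  e0=⟨1,0,0⟩ f=>⟨1,1⟩ g=>⟨1,0⟩
  e1=⟨0,1,0⟩ f=>⟨0,1⟩ g=>⟨0,1⟩
  e2=⟨0,0,1⟩ f=>⟨0,0⟩ g=>⟨0,0⟩
  result₁ = ⟨1 0 0; 0 1 0⟩
Along h;k (path 2):
  e0=⟨1,0,0⟩ h=>⟨1,1,0⟩ k=>⟨1,0⟩
  e1=⟨0,1,0⟩ h=>⟨0,1,0⟩ k=>⟨0,1⟩
  e2=⟨0,0,1⟩ h=>⟨0,0,1⟩ k=>⟨0,0⟩
  result₂ = ⟨1 0 0; 0 1 0⟩
Equal? YES — commutes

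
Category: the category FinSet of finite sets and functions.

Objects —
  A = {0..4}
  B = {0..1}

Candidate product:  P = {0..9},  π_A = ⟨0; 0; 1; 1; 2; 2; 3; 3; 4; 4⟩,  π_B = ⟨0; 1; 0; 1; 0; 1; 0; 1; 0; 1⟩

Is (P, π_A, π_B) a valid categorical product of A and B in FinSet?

|A|·|B| = 5·2 = 10;  |P| = 10
Check the pairing map k ↦ (π_A(k), π_B(k)):
  0 -> (0,0)
  1 -> (0,1)
  2 -> (1,0)
  3 -> (1,1)
  4 -> (2,0)
  5 -> (2,1)
  6 -> (3,0)
  7 -> (3,1)
  8 -> (4,0)
  9 -> (4,1)
distinct pairs in image: 10 / 10 needed
  → bijection onto A×B; projections well-typed.

Answer: VALID PRODUCT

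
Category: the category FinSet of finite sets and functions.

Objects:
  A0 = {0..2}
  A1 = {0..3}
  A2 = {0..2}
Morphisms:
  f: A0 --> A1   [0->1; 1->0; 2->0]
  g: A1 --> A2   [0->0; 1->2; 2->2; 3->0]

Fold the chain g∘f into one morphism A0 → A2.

Answer: [0->2; 1->0; 2->0]

Work:
  0 f-->1 g-->2
  1 f-->0 g-->0
  2 f-->0 g-->0
⟦path⟧: [0->2; 1->0; 2->0]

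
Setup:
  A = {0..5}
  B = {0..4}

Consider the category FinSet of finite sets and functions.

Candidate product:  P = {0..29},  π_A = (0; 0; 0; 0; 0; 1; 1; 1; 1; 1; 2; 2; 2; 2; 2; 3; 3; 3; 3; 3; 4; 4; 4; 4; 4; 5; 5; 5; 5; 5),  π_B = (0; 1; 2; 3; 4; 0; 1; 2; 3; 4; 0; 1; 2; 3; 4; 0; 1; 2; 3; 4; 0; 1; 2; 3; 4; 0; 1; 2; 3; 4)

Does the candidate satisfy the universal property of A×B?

|A|·|B| = 6·5 = 30;  |P| = 30
Check the pairing map k ↦ (π_A(k), π_B(k)):
  0 -> (0,0)
  1 -> (0,1)
  2 -> (0,2)
  3 -> (0,3)
  4 -> (0,4)
  5 -> (1,0)
  6 -> (1,1)
  7 -> (1,2)
  8 -> (1,3)
  9 -> (1,4)
  10 -> (2,0)
  11 -> (2,1)
  12 -> (2,2)
  13 -> (2,3)
  14 -> (2,4)
  15 -> (3,0)
  16 -> (3,1)
  17 -> (3,2)
  18 -> (3,3)
  19 -> (3,4)
  20 -> (4,0)
  21 -> (4,1)
  22 -> (4,2)
  23 -> (4,3)
  24 -> (4,4)
  25 -> (5,0)
  26 -> (5,1)
  27 -> (5,2)
  28 -> (5,3)
  29 -> (5,4)
distinct pairs in image: 30 / 30 needed
  → bijection onto A×B; projections well-typed.

Answer: VALID PRODUCT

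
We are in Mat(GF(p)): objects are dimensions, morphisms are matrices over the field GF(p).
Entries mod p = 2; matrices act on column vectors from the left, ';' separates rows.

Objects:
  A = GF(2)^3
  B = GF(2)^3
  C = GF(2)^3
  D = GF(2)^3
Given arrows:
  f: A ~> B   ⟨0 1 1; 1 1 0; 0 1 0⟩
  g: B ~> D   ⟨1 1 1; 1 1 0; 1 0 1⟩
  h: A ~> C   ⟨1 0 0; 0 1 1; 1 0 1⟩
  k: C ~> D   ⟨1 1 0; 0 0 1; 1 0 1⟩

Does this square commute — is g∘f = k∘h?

Along f;g (path 1):
  e0=(1,0,0) f~>(0,1,0) g~>(1,1,0)
  e1=(0,1,0) f~>(1,1,1) g~>(1,0,0)
  e2=(0,0,1) f~>(1,0,0) g~>(1,1,1)
  result₁ = ⟨1 1 1; 1 0 1; 0 0 1⟩
Along h;k (path 2):
  e0=(1,0,0) h~>(1,0,1) k~>(1,1,0)
  e1=(0,1,0) h~>(0,1,0) k~>(1,0,0)
  e2=(0,0,1) h~>(0,1,1) k~>(1,1,1)
  result₂ = ⟨1 1 1; 1 0 1; 0 0 1⟩
Equal? equal; square commutes

Answer: COMMUTES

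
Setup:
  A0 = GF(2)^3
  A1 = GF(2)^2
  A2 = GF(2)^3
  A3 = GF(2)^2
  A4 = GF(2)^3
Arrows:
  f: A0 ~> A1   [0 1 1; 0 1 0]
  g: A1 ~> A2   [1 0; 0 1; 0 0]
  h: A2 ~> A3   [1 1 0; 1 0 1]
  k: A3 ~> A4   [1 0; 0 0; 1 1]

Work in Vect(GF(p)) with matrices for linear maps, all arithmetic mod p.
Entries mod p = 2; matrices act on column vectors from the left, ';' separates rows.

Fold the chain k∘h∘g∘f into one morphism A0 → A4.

  e0=(1,0,0) f~>(0,0) g~>(0,0,0) h~>(0,0) k~>(0,0,0)
  e1=(0,1,0) f~>(1,1) g~>(1,1,0) h~>(0,1) k~>(0,0,1)
  e2=(0,0,1) f~>(1,0) g~>(1,0,0) h~>(1,1) k~>(1,0,0)
⟦path⟧: [0 0 1; 0 0 0; 0 1 0]

Answer: [0 0 1; 0 0 0; 0 1 0]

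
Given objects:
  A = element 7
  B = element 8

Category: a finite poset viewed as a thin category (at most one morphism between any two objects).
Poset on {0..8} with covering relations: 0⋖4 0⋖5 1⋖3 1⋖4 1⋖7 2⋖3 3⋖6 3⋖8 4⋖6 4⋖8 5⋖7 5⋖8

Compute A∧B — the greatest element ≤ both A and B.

Answer: NO MEET EXISTS

Trace:
Lower bounds of A=7 and B=8: {0,1,5}
  maximal lower bounds 1 and 5 are incomparable: neither 1≤5 nor 5≤1
→ no greatest lower bound exists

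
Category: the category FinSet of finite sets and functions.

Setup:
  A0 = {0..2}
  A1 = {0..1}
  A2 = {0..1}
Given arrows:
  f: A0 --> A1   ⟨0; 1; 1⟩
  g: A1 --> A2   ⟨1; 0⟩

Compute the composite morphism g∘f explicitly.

  0 f-->0 g-->1
  1 f-->1 g-->0
  2 f-->1 g-->0
⟦path⟧: ⟨1; 0; 0⟩

Answer: ⟨1; 0; 0⟩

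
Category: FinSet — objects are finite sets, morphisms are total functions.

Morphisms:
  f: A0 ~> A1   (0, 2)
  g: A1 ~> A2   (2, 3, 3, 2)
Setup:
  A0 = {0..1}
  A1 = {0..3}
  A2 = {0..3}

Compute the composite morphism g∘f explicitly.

Answer: (2, 3)

Work:
  0 f~>0 g~>2
  1 f~>2 g~>3
result: (2, 3)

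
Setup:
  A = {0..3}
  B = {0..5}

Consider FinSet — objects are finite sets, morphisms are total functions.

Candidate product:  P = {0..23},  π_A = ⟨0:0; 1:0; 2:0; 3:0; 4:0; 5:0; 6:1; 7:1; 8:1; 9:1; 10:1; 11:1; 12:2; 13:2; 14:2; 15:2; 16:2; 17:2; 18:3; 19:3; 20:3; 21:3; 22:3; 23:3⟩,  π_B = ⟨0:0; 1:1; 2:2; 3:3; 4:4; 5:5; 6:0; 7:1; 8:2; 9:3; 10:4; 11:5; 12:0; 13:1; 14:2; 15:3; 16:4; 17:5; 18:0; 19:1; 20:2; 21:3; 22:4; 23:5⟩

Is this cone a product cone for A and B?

Answer: VALID PRODUCT

Work:
|A|·|B| = 4·6 = 24;  |P| = 24
Check the pairing map k ↦ (π_A(k), π_B(k)):
  0 : (0,0)
  1 : (0,1)
  2 : (0,2)
  3 : (0,3)
  4 : (0,4)
  5 : (0,5)
  6 : (1,0)
  7 : (1,1)
  8 : (1,2)
  9 : (1,3)
  10 : (1,4)
  11 : (1,5)
  12 : (2,0)
  13 : (2,1)
  14 : (2,2)
  15 : (2,3)
  16 : (2,4)
  17 : (2,5)
  18 : (3,0)
  19 : (3,1)
  20 : (3,2)
  21 : (3,3)
  22 : (3,4)
  23 : (3,5)
distinct pairs in image: 24 / 24 needed
  → bijection onto A×B; projections well-typed.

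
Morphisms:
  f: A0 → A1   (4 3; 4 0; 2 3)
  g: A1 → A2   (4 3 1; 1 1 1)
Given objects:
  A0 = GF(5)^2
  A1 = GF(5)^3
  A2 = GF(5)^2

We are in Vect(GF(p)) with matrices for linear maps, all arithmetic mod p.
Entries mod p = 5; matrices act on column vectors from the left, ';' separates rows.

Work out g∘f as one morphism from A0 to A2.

Answer: (0 0; 0 1)

Work:
  e0=(1,0) f→(4,4,2) g→(0,0)
  e1=(0,1) f→(3,0,3) g→(0,1)
result: (0 0; 0 1)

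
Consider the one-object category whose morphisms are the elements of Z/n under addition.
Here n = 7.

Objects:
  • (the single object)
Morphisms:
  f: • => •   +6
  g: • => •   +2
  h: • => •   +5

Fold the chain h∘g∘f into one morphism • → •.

Answer: +6

Derivation:
  0 +6≡6 +2≡1 +5≡6  (mod 7)
composite: +6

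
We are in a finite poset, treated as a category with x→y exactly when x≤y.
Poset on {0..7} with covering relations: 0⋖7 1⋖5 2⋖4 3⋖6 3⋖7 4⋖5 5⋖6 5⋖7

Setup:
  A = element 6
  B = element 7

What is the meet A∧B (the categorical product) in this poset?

Answer: NO MEET EXISTS

Derivation:
Lower bounds of A=6 and B=7: {1,2,3,4,5}
  maximal lower bounds 3 and 5 are incomparable: neither 3<=5 nor 5<=3
→ no greatest lower bound exists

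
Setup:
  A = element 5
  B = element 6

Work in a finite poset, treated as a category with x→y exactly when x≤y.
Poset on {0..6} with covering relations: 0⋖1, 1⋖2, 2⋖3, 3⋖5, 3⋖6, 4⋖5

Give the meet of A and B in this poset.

Common predecessors of 5,6: {0,1,2,3}
  0 ⊑ 3
  1 ⊑ 3
  2 ⊑ 3
  3 ⊑ 3
glb = 3

Answer: A∧B = 3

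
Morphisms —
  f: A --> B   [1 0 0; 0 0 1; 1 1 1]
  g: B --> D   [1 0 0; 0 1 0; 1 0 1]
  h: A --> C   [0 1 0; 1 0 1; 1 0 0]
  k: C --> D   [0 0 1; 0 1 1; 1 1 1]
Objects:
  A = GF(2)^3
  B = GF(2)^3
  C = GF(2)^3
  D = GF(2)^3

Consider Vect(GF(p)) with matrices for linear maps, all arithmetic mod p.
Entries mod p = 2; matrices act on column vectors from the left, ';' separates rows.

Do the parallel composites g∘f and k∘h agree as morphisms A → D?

Along f;g (path 1):
  e0=(1,0,0) f-->(1,0,1) g-->(1,0,0)
  e1=(0,1,0) f-->(0,0,1) g-->(0,0,1)
  e2=(0,0,1) f-->(0,1,1) g-->(0,1,1)
  composite₁ = [1 0 0; 0 0 1; 0 1 1]
Along h;k (path 2):
  e0=(1,0,0) h-->(0,1,1) k-->(1,0,0)
  e1=(0,1,0) h-->(1,0,0) k-->(0,0,1)
  e2=(0,0,1) h-->(0,1,0) k-->(0,1,1)
  composite₂ = [1 0 0; 0 0 1; 0 1 1]
Equal? equal; square commutes

Answer: COMMUTES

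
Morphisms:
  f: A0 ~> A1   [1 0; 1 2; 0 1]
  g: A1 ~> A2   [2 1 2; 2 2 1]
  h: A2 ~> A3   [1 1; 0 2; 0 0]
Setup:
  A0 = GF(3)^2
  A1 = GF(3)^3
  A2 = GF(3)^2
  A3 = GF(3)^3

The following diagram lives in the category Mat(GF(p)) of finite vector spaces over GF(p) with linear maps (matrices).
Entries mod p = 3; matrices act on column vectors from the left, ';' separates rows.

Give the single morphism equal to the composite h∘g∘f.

Answer: [1 0; 2 1; 0 0]

Trace:
  e0=[1,0] f~>[1,1,0] g~>[0,1] h~>[1,2,0]
  e1=[0,1] f~>[0,2,1] g~>[1,2] h~>[0,1,0]
composite: [1 0; 2 1; 0 0]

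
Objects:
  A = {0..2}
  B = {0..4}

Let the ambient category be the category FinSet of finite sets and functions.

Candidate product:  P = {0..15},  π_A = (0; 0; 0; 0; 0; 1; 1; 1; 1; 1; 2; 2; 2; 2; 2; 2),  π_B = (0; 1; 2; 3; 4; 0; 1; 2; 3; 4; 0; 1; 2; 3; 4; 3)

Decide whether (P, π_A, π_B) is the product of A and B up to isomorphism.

|A|·|B| = 3·5 = 15;  |P| = 16
  → cardinalities differ; no bijection possible.

Answer: NOT A VALID PRODUCT — |P|=16 ≠ |A|·|B|=15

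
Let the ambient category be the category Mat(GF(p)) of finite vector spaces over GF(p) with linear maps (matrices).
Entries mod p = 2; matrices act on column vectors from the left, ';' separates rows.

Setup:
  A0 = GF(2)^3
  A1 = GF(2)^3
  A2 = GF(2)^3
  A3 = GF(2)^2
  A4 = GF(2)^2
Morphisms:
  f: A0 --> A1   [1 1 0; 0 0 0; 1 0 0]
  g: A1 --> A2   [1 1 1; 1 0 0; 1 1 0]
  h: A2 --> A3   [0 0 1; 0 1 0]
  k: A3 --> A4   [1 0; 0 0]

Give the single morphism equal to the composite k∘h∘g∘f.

Answer: [1 1 0; 0 0 0]

Trace:
  e0=(1,0,0) f-->(1,0,1) g-->(0,1,1) h-->(1,1) k-->(1,0)
  e1=(0,1,0) f-->(1,0,0) g-->(1,1,1) h-->(1,1) k-->(1,0)
  e2=(0,0,1) f-->(0,0,0) g-->(0,0,0) h-->(0,0) k-->(0,0)
composite: [1 1 0; 0 0 0]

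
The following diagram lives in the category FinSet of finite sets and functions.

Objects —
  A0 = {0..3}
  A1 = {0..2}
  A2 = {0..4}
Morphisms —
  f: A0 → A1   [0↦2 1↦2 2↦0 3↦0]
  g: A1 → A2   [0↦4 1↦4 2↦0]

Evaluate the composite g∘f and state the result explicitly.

Answer: [0↦0 1↦0 2↦4 3↦4]

Work:
  0 f→2 g→0
  1 f→2 g→0
  2 f→0 g→4
  3 f→0 g→4
result: [0↦0 1↦0 2↦4 3↦4]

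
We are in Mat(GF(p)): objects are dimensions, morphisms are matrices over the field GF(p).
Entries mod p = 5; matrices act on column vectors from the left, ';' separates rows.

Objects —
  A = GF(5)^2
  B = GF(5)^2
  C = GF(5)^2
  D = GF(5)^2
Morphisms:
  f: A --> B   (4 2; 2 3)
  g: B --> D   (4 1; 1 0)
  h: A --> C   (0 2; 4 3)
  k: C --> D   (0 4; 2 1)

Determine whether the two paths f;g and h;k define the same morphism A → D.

1) trace f;g:
  e0=⟨1,0⟩ f-->⟨4,2⟩ g-->⟨3,4⟩
  e1=⟨0,1⟩ f-->⟨2,3⟩ g-->⟨1,2⟩
  composite₁ = (3 1; 4 2)
2) trace h;k:
  e0=⟨1,0⟩ h-->⟨0,4⟩ k-->⟨1,4⟩
  e1=⟨0,1⟩ h-->⟨2,3⟩ k-->⟨2,2⟩
  composite₂ = (1 2; 4 2)
Equal? differ; not commutative

Answer: DOES NOT COMMUTE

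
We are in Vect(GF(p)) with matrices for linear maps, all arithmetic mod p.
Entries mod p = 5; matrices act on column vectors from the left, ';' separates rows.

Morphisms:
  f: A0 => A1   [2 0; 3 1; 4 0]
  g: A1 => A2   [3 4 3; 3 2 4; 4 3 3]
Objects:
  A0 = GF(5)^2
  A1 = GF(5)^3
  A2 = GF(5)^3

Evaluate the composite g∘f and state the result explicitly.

  e0=[1,0] f=>[2,3,4] g=>[0,3,4]
  e1=[0,1] f=>[0,1,0] g=>[4,2,3]
composite: [0 4; 3 2; 4 3]

Answer: [0 4; 3 2; 4 3]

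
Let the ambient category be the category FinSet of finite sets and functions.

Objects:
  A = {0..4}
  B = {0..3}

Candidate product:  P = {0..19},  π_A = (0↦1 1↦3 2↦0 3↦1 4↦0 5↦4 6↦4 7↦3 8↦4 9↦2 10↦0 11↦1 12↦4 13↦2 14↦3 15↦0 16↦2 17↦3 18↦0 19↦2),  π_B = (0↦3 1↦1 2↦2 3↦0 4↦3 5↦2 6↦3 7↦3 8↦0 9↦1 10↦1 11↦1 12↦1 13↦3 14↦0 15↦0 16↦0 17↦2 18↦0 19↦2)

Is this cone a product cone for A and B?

Answer: NOT A VALID PRODUCT — duplicate pair at indices 15,18

Work:
|A|·|B| = 5·4 = 20;  |P| = 20
Check the pairing map k ↦ (π_A(k), π_B(k)):
  0 ↦ (1,3)
  1 ↦ (3,1)
  2 ↦ (0,2)
  3 ↦ (1,0)
  4 ↦ (0,3)
  5 ↦ (4,2)
  6 ↦ (4,3)
  7 ↦ (3,3)
  8 ↦ (4,0)
  9 ↦ (2,1)
  10 ↦ (0,1)
  11 ↦ (1,1)
  12 ↦ (4,1)
  13 ↦ (2,3)
  14 ↦ (3,0)
  15 ↦ (0,0)
  16 ↦ (2,0)
  17 ↦ (3,2)
  18 ↦ (0,0)  ✗ repeats pair of k=15
  19 ↦ (2,2)
distinct pairs in image: 19 / 20 needed
  → (0,0) hit at k=15 and k=18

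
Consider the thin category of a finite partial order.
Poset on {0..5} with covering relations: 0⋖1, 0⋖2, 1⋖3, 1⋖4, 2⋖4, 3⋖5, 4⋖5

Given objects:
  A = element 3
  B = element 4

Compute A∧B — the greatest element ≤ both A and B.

{x : x<=A ∧ x<=B} = {0,1}  (A=3, B=4)
  0 <= 1
  1 <= 1
glb = 1

Answer: A∧B = 1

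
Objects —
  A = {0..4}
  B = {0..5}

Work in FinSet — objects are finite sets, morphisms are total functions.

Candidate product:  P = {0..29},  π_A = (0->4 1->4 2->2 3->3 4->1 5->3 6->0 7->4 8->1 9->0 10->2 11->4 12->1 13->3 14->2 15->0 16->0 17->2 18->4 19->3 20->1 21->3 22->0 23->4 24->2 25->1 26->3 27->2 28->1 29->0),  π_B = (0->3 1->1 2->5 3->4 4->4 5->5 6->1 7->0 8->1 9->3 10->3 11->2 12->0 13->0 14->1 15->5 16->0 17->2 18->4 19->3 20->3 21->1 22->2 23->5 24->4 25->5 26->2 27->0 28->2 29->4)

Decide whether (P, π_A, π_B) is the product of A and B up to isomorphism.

Answer: VALID PRODUCT

Trace:
|A|·|B| = 5·6 = 30;  |P| = 30
Check the pairing map k ↦ (π_A(k), π_B(k)):
  0 -> (4,3)
  1 -> (4,1)
  2 -> (2,5)
  3 -> (3,4)
  4 -> (1,4)
  5 -> (3,5)
  6 -> (0,1)
  7 -> (4,0)
  8 -> (1,1)
  9 -> (0,3)
  10 -> (2,3)
  11 -> (4,2)
  12 -> (1,0)
  13 -> (3,0)
  14 -> (2,1)
  15 -> (0,5)
  16 -> (0,0)
  17 -> (2,2)
  18 -> (4,4)
  19 -> (3,3)
  20 -> (1,3)
  21 -> (3,1)
  22 -> (0,2)
  23 -> (4,5)
  24 -> (2,4)
  25 -> (1,5)
  26 -> (3,2)
  27 -> (2,0)
  28 -> (1,2)
  29 -> (0,4)
distinct pairs in image: 30 / 30 needed
  → bijection onto A×B; projections well-typed.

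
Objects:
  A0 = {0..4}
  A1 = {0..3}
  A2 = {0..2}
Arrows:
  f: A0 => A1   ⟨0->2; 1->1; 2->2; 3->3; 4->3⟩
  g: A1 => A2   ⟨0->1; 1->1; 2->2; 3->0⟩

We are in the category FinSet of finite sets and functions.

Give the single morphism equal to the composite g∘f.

Answer: ⟨0->2; 1->1; 2->2; 3->0; 4->0⟩

Work:
  0 f=>2 g=>2
  1 f=>1 g=>1
  2 f=>2 g=>2
  3 f=>3 g=>0
  4 f=>3 g=>0
⟦path⟧: ⟨0->2; 1->1; 2->2; 3->0; 4->0⟩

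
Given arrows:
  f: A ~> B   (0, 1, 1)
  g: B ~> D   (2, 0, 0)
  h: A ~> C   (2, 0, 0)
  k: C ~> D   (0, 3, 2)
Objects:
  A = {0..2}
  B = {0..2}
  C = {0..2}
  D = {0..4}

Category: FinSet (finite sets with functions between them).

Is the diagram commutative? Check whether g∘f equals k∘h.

Answer: COMMUTES

Work:
1) trace f;g:
  0 f~>0 g~>2
  1 f~>1 g~>0
  2 f~>1 g~>0
  ⟦path⟧₁ = (2, 0, 0)
2) trace h;k:
  0 h~>2 k~>2
  1 h~>0 k~>0
  2 h~>0 k~>0
  ⟦path⟧₂ = (2, 0, 0)
Equal? YES — commutes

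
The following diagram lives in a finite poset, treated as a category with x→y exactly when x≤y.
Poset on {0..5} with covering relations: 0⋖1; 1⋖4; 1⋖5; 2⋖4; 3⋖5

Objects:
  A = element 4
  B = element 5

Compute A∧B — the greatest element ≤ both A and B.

Answer: A∧B = 1

Work:
Common predecessors of 4,5: {0,1}
  0 ≤ 1
  1 ≤ 1
glb = 1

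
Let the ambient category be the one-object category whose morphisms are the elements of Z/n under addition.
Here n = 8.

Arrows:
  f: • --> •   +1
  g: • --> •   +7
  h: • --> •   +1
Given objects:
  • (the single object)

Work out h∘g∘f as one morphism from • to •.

Answer: +1

Trace:
  0 +1≡1 +7≡0 +1≡1  (mod 8)
result: +1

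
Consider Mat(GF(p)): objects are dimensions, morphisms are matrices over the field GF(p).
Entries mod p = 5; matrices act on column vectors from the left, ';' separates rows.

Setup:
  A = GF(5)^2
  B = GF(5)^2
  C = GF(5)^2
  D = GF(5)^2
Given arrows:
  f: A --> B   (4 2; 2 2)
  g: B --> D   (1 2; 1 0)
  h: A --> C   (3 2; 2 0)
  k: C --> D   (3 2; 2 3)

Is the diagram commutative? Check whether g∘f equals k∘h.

Path 1 = f;g:
  e0=[1,0] f-->[4,2] g-->[3,4]
  e1=[0,1] f-->[2,2] g-->[1,2]
  result₁ = (3 1; 4 2)
Path 2 = h;k:
  e0=[1,0] h-->[3,2] k-->[3,2]
  e1=[0,1] h-->[2,0] k-->[1,4]
  result₂ = (3 1; 2 4)
Equal? differ; not commutative

Answer: DOES NOT COMMUTE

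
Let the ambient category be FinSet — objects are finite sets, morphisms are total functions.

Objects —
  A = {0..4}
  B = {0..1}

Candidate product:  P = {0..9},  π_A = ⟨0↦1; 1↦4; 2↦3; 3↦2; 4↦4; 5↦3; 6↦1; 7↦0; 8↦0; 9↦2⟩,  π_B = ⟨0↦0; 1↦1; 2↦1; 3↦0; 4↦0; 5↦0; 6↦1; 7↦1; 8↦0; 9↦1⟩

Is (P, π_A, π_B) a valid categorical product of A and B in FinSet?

|A|·|B| = 5·2 = 10;  |P| = 10
Check the pairing map k ↦ (π_A(k), π_B(k)):
  0 ↦ (1,0)
  1 ↦ (4,1)
  2 ↦ (3,1)
  3 ↦ (2,0)
  4 ↦ (4,0)
  5 ↦ (3,0)
  6 ↦ (1,1)
  7 ↦ (0,1)
  8 ↦ (0,0)
  9 ↦ (2,1)
distinct pairs in image: 10 / 10 needed
  → bijection onto A×B; projections well-typed.

Answer: VALID PRODUCT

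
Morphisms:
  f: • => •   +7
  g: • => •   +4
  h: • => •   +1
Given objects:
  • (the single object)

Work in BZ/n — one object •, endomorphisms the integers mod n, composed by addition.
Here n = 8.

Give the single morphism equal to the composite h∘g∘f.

  0 +7≡7 +4≡3 +1≡4  (mod 8)
result: +4

Answer: +4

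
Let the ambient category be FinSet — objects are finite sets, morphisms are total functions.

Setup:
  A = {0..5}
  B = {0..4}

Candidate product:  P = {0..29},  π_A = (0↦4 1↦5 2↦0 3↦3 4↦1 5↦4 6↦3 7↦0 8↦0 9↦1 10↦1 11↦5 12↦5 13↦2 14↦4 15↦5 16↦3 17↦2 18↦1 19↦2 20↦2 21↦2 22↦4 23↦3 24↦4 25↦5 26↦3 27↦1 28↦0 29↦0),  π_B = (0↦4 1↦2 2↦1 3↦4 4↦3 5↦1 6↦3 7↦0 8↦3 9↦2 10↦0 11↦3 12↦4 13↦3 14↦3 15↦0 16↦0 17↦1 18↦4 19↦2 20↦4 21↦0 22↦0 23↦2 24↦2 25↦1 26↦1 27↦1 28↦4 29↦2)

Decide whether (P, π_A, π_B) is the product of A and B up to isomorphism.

|A|·|B| = 6·5 = 30;  |P| = 30
Check the pairing map k ↦ (π_A(k), π_B(k)):
  0 ↦ (4,4)
  1 ↦ (5,2)
  2 ↦ (0,1)
  3 ↦ (3,4)
  4 ↦ (1,3)
  5 ↦ (4,1)
  6 ↦ (3,3)
  7 ↦ (0,0)
  8 ↦ (0,3)
  9 ↦ (1,2)
  10 ↦ (1,0)
  11 ↦ (5,3)
  12 ↦ (5,4)
  13 ↦ (2,3)
  14 ↦ (4,3)
  15 ↦ (5,0)
  16 ↦ (3,0)
  17 ↦ (2,1)
  18 ↦ (1,4)
  19 ↦ (2,2)
  20 ↦ (2,4)
  21 ↦ (2,0)
  22 ↦ (4,0)
  23 ↦ (3,2)
  24 ↦ (4,2)
  25 ↦ (5,1)
  26 ↦ (3,1)
  27 ↦ (1,1)
  28 ↦ (0,4)
  29 ↦ (0,2)
distinct pairs in image: 30 / 30 needed
  → bijection onto A×B; projections well-typed.

Answer: VALID PRODUCT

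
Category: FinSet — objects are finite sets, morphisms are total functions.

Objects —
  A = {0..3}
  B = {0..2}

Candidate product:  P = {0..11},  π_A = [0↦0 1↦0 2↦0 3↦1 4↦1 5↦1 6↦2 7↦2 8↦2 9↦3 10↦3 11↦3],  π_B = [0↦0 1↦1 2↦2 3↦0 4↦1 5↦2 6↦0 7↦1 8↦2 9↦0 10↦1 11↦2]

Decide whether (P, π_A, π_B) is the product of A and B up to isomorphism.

|A|·|B| = 4·3 = 12;  |P| = 12
Check the pairing map k ↦ (π_A(k), π_B(k)):
  0 ↦ (0,0)
  1 ↦ (0,1)
  2 ↦ (0,2)
  3 ↦ (1,0)
  4 ↦ (1,1)
  5 ↦ (1,2)
  6 ↦ (2,0)
  7 ↦ (2,1)
  8 ↦ (2,2)
  9 ↦ (3,0)
  10 ↦ (3,1)
  11 ↦ (3,2)
distinct pairs in image: 12 / 12 needed
  → bijection onto A×B; projections well-typed.

Answer: VALID PRODUCT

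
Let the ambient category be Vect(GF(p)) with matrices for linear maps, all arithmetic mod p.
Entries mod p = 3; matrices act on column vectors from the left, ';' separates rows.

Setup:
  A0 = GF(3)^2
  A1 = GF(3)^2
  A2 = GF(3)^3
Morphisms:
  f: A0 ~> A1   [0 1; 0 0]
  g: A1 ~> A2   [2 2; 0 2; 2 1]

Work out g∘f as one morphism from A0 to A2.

Answer: [0 2; 0 0; 0 2]

Work:
  e0=[1,0] f~>[0,0] g~>[0,0,0]
  e1=[0,1] f~>[1,0] g~>[2,0,2]
composite: [0 2; 0 0; 0 2]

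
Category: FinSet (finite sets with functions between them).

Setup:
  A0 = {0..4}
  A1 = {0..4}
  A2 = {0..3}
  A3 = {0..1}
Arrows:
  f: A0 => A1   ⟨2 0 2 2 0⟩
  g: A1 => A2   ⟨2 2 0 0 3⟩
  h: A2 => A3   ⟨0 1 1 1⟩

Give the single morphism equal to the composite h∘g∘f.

Answer: ⟨0 1 0 0 1⟩

Trace:
  0 f=>2 g=>0 h=>0
  1 f=>0 g=>2 h=>1
  2 f=>2 g=>0 h=>0
  3 f=>2 g=>0 h=>0
  4 f=>0 g=>2 h=>1
⟦path⟧: ⟨0 1 0 0 1⟩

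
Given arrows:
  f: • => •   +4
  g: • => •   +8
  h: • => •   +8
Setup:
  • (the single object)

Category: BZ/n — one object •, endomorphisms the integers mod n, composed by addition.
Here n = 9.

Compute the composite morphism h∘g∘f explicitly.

  0 +4≡4 +8≡3 +8≡2  (mod 9)
composite: +2

Answer: +2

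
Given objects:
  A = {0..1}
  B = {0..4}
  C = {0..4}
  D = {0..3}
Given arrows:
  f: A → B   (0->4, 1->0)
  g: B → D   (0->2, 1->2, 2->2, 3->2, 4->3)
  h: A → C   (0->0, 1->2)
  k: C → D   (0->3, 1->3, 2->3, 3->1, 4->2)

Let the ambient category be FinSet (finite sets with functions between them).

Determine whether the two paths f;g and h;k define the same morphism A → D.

Answer: DOES NOT COMMUTE

Work:
Path 1 = f;g:
  0 f→4 g→3
  1 f→0 g→2
  ⟦path⟧₁ = (0->3, 1->2)
Path 2 = h;k:
  0 h→0 k→3
  1 h→2 k→3
  ⟦path⟧₂ = (0->3, 1->3)
Equal? distinct morphisms ✗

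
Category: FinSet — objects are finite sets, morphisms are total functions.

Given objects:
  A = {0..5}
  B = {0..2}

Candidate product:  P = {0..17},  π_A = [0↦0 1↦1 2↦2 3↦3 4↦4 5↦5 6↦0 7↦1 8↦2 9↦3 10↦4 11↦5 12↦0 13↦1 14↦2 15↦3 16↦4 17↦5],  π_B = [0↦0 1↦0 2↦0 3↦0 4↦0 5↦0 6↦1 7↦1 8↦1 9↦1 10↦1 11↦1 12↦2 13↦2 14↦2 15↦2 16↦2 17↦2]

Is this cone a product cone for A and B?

|A|·|B| = 6·3 = 18;  |P| = 18
Check the pairing map k ↦ (π_A(k), π_B(k)):
  0 ↦ (0,0)
  1 ↦ (1,0)
  2 ↦ (2,0)
  3 ↦ (3,0)
  4 ↦ (4,0)
  5 ↦ (5,0)
  6 ↦ (0,1)
  7 ↦ (1,1)
  8 ↦ (2,1)
  9 ↦ (3,1)
  10 ↦ (4,1)
  11 ↦ (5,1)
  12 ↦ (0,2)
  13 ↦ (1,2)
  14 ↦ (2,2)
  15 ↦ (3,2)
  16 ↦ (4,2)
  17 ↦ (5,2)
distinct pairs in image: 18 / 18 needed
  → bijection onto A×B; projections well-typed.

Answer: VALID PRODUCT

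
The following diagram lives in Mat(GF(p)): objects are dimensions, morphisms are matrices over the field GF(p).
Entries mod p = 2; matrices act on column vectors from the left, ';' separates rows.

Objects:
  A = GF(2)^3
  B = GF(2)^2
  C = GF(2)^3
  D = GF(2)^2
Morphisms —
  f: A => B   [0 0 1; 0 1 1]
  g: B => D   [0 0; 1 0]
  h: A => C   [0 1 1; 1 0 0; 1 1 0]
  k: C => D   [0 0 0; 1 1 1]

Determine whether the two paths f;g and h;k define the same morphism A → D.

1) trace f;g:
  e0=[1,0,0] f=>[0,0] g=>[0,0]
  e1=[0,1,0] f=>[0,1] g=>[0,0]
  e2=[0,0,1] f=>[1,1] g=>[0,1]
  ⟦path⟧₁ = [0 0 0; 0 0 1]
2) trace h;k:
  e0=[1,0,0] h=>[0,1,1] k=>[0,0]
  e1=[0,1,0] h=>[1,0,1] k=>[0,0]
  e2=[0,0,1] h=>[1,0,0] k=>[0,1]
  ⟦path⟧₂ = [0 0 0; 0 0 1]
Equal? same morphism ✓

Answer: COMMUTES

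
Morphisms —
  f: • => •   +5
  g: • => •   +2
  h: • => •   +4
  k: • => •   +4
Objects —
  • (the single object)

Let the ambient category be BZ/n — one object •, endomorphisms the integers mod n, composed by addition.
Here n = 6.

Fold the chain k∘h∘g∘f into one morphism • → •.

  0 +5≡5 +2≡1 +4≡5 +4≡3  (mod 6)
⟦path⟧: +3

Answer: +3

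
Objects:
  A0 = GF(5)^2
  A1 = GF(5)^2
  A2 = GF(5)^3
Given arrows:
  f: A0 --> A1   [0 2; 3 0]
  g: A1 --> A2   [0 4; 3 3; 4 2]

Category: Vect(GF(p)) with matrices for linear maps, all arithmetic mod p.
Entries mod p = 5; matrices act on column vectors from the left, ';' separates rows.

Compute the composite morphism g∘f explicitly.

  e0=⟨1,0⟩ f-->⟨0,3⟩ g-->⟨2,4,1⟩
  e1=⟨0,1⟩ f-->⟨2,0⟩ g-->⟨0,1,3⟩
composite: [2 0; 4 1; 1 3]

Answer: [2 0; 4 1; 1 3]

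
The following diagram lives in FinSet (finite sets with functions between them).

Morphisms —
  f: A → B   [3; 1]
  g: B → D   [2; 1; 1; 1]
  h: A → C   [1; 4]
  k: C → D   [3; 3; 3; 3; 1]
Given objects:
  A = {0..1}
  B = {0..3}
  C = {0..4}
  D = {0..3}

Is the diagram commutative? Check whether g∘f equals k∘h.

Answer: DOES NOT COMMUTE

Trace:
Along f;g (path 1):
  0 f→3 g→1
  1 f→1 g→1
  ⟦path⟧₁ = [1; 1]
Along h;k (path 2):
  0 h→1 k→3
  1 h→4 k→1
  ⟦path⟧₂ = [3; 1]
Equal? differ; not commutative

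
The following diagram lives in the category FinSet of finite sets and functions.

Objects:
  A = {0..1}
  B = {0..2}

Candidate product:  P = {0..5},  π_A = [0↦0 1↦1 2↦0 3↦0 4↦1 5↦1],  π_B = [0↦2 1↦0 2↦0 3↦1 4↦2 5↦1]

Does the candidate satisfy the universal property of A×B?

|A|·|B| = 2·3 = 6;  |P| = 6
Check the pairing map k ↦ (π_A(k), π_B(k)):
  0 ↦ (0,2)
  1 ↦ (1,0)
  2 ↦ (0,0)
  3 ↦ (0,1)
  4 ↦ (1,2)
  5 ↦ (1,1)
distinct pairs in image: 6 / 6 needed
  → bijection onto A×B; projections well-typed.

Answer: VALID PRODUCT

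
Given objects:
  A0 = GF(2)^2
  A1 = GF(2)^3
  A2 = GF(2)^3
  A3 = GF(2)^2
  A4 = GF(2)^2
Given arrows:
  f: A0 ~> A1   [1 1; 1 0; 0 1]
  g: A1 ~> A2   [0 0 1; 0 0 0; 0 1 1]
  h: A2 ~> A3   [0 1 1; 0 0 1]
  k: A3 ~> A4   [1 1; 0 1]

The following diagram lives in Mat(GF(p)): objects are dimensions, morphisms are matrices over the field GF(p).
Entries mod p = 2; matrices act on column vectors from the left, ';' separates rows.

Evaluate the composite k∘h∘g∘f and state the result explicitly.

Answer: [0 0; 1 1]

Derivation:
  e0=⟨1,0⟩ f~>⟨1,1,0⟩ g~>⟨0,0,1⟩ h~>⟨1,1⟩ k~>⟨0,1⟩
  e1=⟨0,1⟩ f~>⟨1,0,1⟩ g~>⟨1,0,1⟩ h~>⟨1,1⟩ k~>⟨0,1⟩
composite: [0 0; 1 1]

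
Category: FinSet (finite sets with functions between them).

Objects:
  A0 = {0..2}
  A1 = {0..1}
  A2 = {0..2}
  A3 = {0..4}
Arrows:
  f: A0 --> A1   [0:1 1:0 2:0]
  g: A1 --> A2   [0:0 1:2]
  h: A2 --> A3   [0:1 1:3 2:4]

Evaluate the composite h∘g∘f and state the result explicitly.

Answer: [0:4 1:1 2:1]

Trace:
  0 f-->1 g-->2 h-->4
  1 f-->0 g-->0 h-->1
  2 f-->0 g-->0 h-->1
composite: [0:4 1:1 2:1]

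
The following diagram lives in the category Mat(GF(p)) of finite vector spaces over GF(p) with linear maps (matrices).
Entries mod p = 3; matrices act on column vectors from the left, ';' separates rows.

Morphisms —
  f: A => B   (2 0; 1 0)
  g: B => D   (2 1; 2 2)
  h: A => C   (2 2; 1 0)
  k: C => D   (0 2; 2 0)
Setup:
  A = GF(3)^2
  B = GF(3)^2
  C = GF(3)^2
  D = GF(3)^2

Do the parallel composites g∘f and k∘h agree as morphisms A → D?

Path 1 = f;g:
  e0=[1,0] f=>[2,1] g=>[2,0]
  e1=[0,1] f=>[0,0] g=>[0,0]
  result₁ = (2 0; 0 0)
Path 2 = h;k:
  e0=[1,0] h=>[2,1] k=>[2,1]
  e1=[0,1] h=>[2,0] k=>[0,1]
  result₂ = (2 0; 1 1)
Equal? distinct morphisms ✗

Answer: DOES NOT COMMUTE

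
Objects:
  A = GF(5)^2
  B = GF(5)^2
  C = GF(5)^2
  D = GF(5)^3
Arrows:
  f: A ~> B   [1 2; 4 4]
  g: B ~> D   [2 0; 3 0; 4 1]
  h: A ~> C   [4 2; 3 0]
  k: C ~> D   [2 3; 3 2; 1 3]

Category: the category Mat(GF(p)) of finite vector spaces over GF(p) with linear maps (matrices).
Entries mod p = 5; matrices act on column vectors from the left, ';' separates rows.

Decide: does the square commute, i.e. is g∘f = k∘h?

Answer: COMMUTES

Trace:
Path 1 = f;g:
  e0=⟨1,0⟩ f~>⟨1,4⟩ g~>⟨2,3,3⟩
  e1=⟨0,1⟩ f~>⟨2,4⟩ g~>⟨4,1,2⟩
  composite₁ = [2 4; 3 1; 3 2]
Path 2 = h;k:
  e0=⟨1,0⟩ h~>⟨4,3⟩ k~>⟨2,3,3⟩
  e1=⟨0,1⟩ h~>⟨2,0⟩ k~>⟨4,1,2⟩
  composite₂ = [2 4; 3 1; 3 2]
Equal? YES — commutes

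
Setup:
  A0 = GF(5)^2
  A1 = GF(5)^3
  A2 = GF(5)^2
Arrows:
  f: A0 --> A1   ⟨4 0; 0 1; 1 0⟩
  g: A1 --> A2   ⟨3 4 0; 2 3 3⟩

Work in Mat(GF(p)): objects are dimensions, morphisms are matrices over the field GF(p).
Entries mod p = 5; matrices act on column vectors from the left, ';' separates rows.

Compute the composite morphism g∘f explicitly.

  e0=⟨1,0⟩ f-->⟨4,0,1⟩ g-->⟨2,1⟩
  e1=⟨0,1⟩ f-->⟨0,1,0⟩ g-->⟨4,3⟩
composite: ⟨2 4; 1 3⟩

Answer: ⟨2 4; 1 3⟩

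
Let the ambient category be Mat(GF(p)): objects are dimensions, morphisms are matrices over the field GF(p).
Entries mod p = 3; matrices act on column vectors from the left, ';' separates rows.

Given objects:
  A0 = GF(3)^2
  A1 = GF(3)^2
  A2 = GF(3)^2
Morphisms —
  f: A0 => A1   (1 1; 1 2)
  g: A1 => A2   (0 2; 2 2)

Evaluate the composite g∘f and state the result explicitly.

Answer: (2 1; 1 0)

Trace:
  e0=[1,0] f=>[1,1] g=>[2,1]
  e1=[0,1] f=>[1,2] g=>[1,0]
⟦path⟧: (2 1; 1 0)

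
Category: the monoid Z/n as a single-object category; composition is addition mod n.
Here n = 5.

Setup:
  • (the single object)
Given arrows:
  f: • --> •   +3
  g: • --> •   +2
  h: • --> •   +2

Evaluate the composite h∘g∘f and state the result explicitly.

Answer: +2

Work:
  0 +3≡3 +2≡0 +2≡2  (mod 5)
result: +2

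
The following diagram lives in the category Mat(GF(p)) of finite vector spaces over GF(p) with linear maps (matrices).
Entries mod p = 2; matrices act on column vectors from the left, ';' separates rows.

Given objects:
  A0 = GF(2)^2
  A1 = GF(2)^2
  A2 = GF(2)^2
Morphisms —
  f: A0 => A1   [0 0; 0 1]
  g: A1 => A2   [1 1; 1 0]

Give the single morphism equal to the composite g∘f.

Answer: [0 1; 0 0]

Trace:
  e0=[1,0] f=>[0,0] g=>[0,0]
  e1=[0,1] f=>[0,1] g=>[1,0]
⟦path⟧: [0 1; 0 0]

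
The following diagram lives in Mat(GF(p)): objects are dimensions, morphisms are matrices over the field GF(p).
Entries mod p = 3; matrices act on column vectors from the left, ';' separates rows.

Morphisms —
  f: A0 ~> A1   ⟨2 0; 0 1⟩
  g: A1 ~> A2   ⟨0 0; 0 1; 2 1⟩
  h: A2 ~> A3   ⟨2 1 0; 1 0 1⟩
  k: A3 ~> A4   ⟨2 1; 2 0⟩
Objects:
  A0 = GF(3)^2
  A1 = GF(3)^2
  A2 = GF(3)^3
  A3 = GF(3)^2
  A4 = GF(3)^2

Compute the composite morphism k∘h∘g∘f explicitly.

Answer: ⟨1 0; 0 2⟩

Derivation:
  e0=⟨1,0⟩ f~>⟨2,0⟩ g~>⟨0,0,1⟩ h~>⟨0,1⟩ k~>⟨1,0⟩
  e1=⟨0,1⟩ f~>⟨0,1⟩ g~>⟨0,1,1⟩ h~>⟨1,1⟩ k~>⟨0,2⟩
result: ⟨1 0; 0 2⟩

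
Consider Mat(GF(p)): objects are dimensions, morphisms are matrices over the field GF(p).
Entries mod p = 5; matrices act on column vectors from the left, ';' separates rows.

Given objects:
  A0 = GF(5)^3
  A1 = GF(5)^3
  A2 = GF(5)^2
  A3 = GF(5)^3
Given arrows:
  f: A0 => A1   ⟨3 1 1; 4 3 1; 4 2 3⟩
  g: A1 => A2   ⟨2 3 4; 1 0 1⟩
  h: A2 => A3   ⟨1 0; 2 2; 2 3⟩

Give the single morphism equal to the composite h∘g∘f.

  e0=[1,0,0] f=>[3,4,4] g=>[4,2] h=>[4,2,4]
  e1=[0,1,0] f=>[1,3,2] g=>[4,3] h=>[4,4,2]
  e2=[0,0,1] f=>[1,1,3] g=>[2,4] h=>[2,2,1]
⟦path⟧: ⟨4 4 2; 2 4 2; 4 2 1⟩

Answer: ⟨4 4 2; 2 4 2; 4 2 1⟩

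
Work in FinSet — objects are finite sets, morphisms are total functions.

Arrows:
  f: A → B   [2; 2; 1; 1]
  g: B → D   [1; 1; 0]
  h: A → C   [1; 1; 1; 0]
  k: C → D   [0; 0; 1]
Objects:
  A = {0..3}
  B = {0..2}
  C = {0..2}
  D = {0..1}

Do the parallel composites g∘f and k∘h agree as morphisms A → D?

Answer: DOES NOT COMMUTE

Derivation:
1) trace f;g:
  0 f→2 g→0
  1 f→2 g→0
  2 f→1 g→1
  3 f→1 g→1
  composite₁ = [0; 0; 1; 1]
2) trace h;k:
  0 h→1 k→0
  1 h→1 k→0
  2 h→1 k→0
  3 h→0 k→0
  composite₂ = [0; 0; 0; 0]
Equal? NO — does not commute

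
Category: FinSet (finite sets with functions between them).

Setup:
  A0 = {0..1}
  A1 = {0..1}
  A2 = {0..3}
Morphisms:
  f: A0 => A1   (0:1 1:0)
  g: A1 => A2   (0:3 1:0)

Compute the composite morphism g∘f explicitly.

Answer: (0:0 1:3)

Derivation:
  0 f=>1 g=>0
  1 f=>0 g=>3
composite: (0:0 1:3)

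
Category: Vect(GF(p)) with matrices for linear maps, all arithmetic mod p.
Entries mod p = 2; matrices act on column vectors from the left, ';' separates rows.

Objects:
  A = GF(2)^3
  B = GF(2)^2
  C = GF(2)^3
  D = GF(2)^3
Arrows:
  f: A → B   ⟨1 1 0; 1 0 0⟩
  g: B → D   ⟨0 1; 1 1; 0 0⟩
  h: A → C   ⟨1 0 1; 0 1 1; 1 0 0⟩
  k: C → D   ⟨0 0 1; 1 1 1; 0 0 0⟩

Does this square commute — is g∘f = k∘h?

Path 1 = f;g:
  e0=⟨1,0,0⟩ f→⟨1,1⟩ g→⟨1,0,0⟩
  e1=⟨0,1,0⟩ f→⟨1,0⟩ g→⟨0,1,0⟩
  e2=⟨0,0,1⟩ f→⟨0,0⟩ g→⟨0,0,0⟩
  ⟦path⟧₁ = ⟨1 0 0; 0 1 0; 0 0 0⟩
Path 2 = h;k:
  e0=⟨1,0,0⟩ h→⟨1,0,1⟩ k→⟨1,0,0⟩
  e1=⟨0,1,0⟩ h→⟨0,1,0⟩ k→⟨0,1,0⟩
  e2=⟨0,0,1⟩ h→⟨1,1,0⟩ k→⟨0,0,0⟩
  ⟦path⟧₂ = ⟨1 0 0; 0 1 0; 0 0 0⟩
Equal? same morphism ✓

Answer: COMMUTES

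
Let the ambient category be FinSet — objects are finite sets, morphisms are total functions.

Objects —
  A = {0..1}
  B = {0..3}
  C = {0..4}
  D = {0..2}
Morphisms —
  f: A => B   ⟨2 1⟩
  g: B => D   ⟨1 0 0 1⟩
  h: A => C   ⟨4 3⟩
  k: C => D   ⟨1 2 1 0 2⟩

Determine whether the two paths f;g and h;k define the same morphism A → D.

Answer: DOES NOT COMMUTE

Trace:
Path 1 = f;g:
  0 f=>2 g=>0
  1 f=>1 g=>0
  ⟦path⟧₁ = ⟨0 0⟩
Path 2 = h;k:
  0 h=>4 k=>2
  1 h=>3 k=>0
  ⟦path⟧₂ = ⟨2 0⟩
Equal? distinct morphisms ✗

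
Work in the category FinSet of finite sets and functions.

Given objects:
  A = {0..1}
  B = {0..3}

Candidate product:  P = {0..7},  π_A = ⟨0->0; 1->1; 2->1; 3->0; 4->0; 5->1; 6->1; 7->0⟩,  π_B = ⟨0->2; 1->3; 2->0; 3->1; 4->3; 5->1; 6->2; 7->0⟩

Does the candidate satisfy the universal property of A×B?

Answer: VALID PRODUCT

Derivation:
|A|·|B| = 2·4 = 8;  |P| = 8
Check the pairing map k ↦ (π_A(k), π_B(k)):
  0 -> (0,2)
  1 -> (1,3)
  2 -> (1,0)
  3 -> (0,1)
  4 -> (0,3)
  5 -> (1,1)
  6 -> (1,2)
  7 -> (0,0)
distinct pairs in image: 8 / 8 needed
  → bijection onto A×B; projections well-typed.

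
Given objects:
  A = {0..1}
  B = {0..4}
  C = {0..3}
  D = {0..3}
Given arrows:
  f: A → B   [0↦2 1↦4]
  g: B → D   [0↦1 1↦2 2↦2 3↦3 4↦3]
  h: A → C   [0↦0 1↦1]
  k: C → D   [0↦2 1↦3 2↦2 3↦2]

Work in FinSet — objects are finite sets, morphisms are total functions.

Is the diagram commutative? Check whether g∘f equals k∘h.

Answer: COMMUTES

Trace:
Along f;g (path 1):
  0 f→2 g→2
  1 f→4 g→3
  ⟦path⟧₁ = [0↦2 1↦3]
Along h;k (path 2):
  0 h→0 k→2
  1 h→1 k→3
  ⟦path⟧₂ = [0↦2 1↦3]
Equal? same morphism ✓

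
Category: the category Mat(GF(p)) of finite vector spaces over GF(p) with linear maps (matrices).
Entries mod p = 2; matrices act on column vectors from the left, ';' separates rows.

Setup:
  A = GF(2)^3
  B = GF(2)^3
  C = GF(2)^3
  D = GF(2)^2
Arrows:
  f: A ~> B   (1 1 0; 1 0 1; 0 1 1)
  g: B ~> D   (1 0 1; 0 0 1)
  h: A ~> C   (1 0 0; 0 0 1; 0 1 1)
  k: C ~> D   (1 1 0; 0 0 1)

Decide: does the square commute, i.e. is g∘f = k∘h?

Along f;g (path 1):
  e0=(1,0,0) f~>(1,1,0) g~>(1,0)
  e1=(0,1,0) f~>(1,0,1) g~>(0,1)
  e2=(0,0,1) f~>(0,1,1) g~>(1,1)
  ⟦path⟧₁ = (1 0 1; 0 1 1)
Along h;k (path 2):
  e0=(1,0,0) h~>(1,0,0) k~>(1,0)
  e1=(0,1,0) h~>(0,0,1) k~>(0,1)
  e2=(0,0,1) h~>(0,1,1) k~>(1,1)
  ⟦path⟧₂ = (1 0 1; 0 1 1)
Equal? same morphism ✓

Answer: COMMUTES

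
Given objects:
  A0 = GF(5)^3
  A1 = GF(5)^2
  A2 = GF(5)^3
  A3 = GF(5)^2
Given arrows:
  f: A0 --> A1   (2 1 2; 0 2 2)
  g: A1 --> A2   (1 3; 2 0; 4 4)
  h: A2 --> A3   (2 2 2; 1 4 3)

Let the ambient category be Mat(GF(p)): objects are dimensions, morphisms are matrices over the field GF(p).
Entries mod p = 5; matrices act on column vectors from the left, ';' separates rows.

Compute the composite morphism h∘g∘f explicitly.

  e0=(1,0,0) f-->(2,0) g-->(2,4,3) h-->(3,2)
  e1=(0,1,0) f-->(1,2) g-->(2,2,2) h-->(2,1)
  e2=(0,0,1) f-->(2,2) g-->(3,4,1) h-->(1,2)
result: (3 2 1; 2 1 2)

Answer: (3 2 1; 2 1 2)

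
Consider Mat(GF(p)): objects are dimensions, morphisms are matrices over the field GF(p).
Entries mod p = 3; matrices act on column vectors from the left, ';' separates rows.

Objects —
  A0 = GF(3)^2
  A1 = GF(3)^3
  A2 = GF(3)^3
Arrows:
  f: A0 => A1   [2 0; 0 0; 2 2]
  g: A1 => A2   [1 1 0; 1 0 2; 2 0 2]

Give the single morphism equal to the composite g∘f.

  e0=[1,0] f=>[2,0,2] g=>[2,0,2]
  e1=[0,1] f=>[0,0,2] g=>[0,1,1]
result: [2 0; 0 1; 2 1]

Answer: [2 0; 0 1; 2 1]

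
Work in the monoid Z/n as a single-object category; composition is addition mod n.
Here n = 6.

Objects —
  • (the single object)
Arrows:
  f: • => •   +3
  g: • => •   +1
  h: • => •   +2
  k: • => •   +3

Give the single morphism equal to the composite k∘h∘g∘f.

  0 +3≡3 +1≡4 +2≡0 +3≡3  (mod 6)
composite: +3

Answer: +3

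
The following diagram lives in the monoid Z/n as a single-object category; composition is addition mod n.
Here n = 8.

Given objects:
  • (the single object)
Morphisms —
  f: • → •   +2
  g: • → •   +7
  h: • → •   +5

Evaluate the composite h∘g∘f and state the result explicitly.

Answer: +6

Trace:
  0 +2≡2 +7≡1 +5≡6  (mod 8)
⟦path⟧: +6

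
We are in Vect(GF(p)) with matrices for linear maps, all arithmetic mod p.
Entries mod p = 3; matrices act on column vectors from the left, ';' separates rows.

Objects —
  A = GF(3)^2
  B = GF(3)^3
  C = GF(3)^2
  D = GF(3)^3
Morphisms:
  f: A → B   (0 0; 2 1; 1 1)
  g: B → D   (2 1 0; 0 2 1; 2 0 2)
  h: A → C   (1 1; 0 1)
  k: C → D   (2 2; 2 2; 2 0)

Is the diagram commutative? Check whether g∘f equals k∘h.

1) trace f;g:
  e0=(1,0) f→(0,2,1) g→(2,2,2)
  e1=(0,1) f→(0,1,1) g→(1,0,2)
  ⟦path⟧₁ = (2 1; 2 0; 2 2)
2) trace h;k:
  e0=(1,0) h→(1,0) k→(2,2,2)
  e1=(0,1) h→(1,1) k→(1,1,2)
  ⟦path⟧₂ = (2 1; 2 1; 2 2)
Equal? distinct morphisms ✗

Answer: DOES NOT COMMUTE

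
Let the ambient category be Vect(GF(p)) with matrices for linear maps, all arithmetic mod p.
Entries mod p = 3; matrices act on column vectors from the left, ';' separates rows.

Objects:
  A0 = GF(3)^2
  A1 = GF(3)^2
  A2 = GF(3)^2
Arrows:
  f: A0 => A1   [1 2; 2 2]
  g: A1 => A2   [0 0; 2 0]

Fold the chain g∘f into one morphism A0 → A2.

  e0=(1,0) f=>(1,2) g=>(0,2)
  e1=(0,1) f=>(2,2) g=>(0,1)
composite: [0 0; 2 1]

Answer: [0 0; 2 1]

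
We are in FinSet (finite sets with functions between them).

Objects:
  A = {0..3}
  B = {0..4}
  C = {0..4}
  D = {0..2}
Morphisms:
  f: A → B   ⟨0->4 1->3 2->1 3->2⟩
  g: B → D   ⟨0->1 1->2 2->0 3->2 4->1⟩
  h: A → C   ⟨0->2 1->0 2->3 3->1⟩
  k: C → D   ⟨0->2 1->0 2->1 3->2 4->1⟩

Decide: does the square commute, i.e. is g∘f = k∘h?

Answer: COMMUTES

Work:
Along f;g (path 1):
  0 f→4 g→1
  1 f→3 g→2
  2 f→1 g→2
  3 f→2 g→0
  composite₁ = ⟨0->1 1->2 2->2 3->0⟩
Along h;k (path 2):
  0 h→2 k→1
  1 h→0 k→2
  2 h→3 k→2
  3 h→1 k→0
  composite₂ = ⟨0->1 1->2 2->2 3->0⟩
Equal? YES — commutes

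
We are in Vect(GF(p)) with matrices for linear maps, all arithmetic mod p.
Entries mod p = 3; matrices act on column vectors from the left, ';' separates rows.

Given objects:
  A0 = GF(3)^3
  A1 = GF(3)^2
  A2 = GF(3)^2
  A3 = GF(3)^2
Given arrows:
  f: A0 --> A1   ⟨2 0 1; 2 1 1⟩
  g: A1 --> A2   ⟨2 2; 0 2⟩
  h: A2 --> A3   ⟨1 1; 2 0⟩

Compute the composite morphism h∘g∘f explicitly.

  e0=⟨1,0,0⟩ f-->⟨2,2⟩ g-->⟨2,1⟩ h-->⟨0,1⟩
  e1=⟨0,1,0⟩ f-->⟨0,1⟩ g-->⟨2,2⟩ h-->⟨1,1⟩
  e2=⟨0,0,1⟩ f-->⟨1,1⟩ g-->⟨1,2⟩ h-->⟨0,2⟩
⟦path⟧: ⟨0 1 0; 1 1 2⟩

Answer: ⟨0 1 0; 1 1 2⟩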